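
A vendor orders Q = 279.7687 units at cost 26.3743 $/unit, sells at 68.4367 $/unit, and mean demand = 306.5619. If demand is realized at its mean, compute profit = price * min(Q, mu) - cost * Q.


Sales at mu = min(279.7687, 306.5619) = 279.7687
Revenue = 68.4367 * 279.7687 = 19146.4466
Total cost = 26.3743 * 279.7687 = 7378.7036
Profit = 19146.4466 - 7378.7036 = 11767.7430

11767.7430 $


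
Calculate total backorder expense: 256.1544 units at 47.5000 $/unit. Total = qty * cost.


Total = 256.1544 * 47.5000 = 12167.3340

12167.3340 $


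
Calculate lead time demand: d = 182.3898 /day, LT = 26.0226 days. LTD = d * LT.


LTD = 182.3898 * 26.0226 = 4746.2568

4746.2568 units


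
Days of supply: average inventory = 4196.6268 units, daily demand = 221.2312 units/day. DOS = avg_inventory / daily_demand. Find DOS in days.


DOS = 4196.6268 / 221.2312 = 18.9694

18.9694 days


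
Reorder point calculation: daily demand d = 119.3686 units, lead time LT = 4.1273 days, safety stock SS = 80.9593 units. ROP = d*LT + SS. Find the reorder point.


d*LT = 119.3686 * 4.1273 = 492.6700
ROP = 492.6700 + 80.9593 = 573.6293

573.6293 units


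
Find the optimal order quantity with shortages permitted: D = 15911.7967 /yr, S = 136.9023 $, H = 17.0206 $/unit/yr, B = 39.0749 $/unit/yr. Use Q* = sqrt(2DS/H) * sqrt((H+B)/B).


sqrt(2DS/H) = 505.9325
sqrt((H+B)/B) = 1.1982
Q* = 505.9325 * 1.1982 = 606.1884

606.1884 units


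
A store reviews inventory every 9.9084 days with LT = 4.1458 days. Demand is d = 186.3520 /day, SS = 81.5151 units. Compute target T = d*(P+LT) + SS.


P + LT = 14.0542
d*(P+LT) = 186.3520 * 14.0542 = 2619.0283
T = 2619.0283 + 81.5151 = 2700.5434

2700.5434 units


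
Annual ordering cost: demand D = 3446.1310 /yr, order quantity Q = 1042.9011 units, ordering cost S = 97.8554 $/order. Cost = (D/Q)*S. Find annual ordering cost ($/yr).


Number of orders = D/Q = 3.3044
Cost = 3.3044 * 97.8554 = 323.3504

323.3504 $/yr


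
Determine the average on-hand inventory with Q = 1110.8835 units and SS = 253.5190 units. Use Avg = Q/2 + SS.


Q/2 = 555.4417
Avg = 555.4417 + 253.5190 = 808.9607

808.9607 units


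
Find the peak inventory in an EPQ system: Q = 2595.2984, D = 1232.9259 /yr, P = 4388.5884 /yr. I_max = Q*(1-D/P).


D/P = 0.2809
1 - D/P = 0.7191
I_max = 2595.2984 * 0.7191 = 1866.1777

1866.1777 units


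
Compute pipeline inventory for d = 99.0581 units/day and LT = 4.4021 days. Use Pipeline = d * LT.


Pipeline = 99.0581 * 4.4021 = 436.0637

436.0637 units


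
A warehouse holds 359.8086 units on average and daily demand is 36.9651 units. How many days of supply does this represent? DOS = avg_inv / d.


DOS = 359.8086 / 36.9651 = 9.7337

9.7337 days


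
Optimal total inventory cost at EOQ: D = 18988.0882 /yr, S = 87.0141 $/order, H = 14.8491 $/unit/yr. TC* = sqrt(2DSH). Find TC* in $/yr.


2*D*S*H = 49068298.7251
TC* = sqrt(49068298.7251) = 7004.8768

7004.8768 $/yr


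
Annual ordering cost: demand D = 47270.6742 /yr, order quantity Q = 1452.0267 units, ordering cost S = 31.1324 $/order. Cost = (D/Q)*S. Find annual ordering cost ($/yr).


Number of orders = D/Q = 32.5550
Cost = 32.5550 * 31.1324 = 1013.5141

1013.5141 $/yr


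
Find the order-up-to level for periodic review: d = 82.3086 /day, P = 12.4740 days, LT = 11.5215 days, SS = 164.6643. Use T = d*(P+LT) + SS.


P + LT = 23.9955
d*(P+LT) = 82.3086 * 23.9955 = 1975.0360
T = 1975.0360 + 164.6643 = 2139.7003

2139.7003 units


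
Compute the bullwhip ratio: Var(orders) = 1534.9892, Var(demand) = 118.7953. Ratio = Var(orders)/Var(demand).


BW = 1534.9892 / 118.7953 = 12.9213

12.9213


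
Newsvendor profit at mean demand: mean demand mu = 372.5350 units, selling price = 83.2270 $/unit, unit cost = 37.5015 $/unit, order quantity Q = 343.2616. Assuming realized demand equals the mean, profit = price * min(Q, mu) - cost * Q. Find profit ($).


Sales at mu = min(343.2616, 372.5350) = 343.2616
Revenue = 83.2270 * 343.2616 = 28568.6332
Total cost = 37.5015 * 343.2616 = 12872.8249
Profit = 28568.6332 - 12872.8249 = 15695.8083

15695.8083 $


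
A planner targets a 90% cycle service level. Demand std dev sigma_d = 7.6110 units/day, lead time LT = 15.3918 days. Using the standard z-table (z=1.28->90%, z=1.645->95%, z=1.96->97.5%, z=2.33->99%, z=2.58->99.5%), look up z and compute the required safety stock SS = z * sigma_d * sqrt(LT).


From the table, SL = 90% corresponds to z = 1.28
sqrt(LT) = sqrt(15.3918) = 3.9232
SS = 1.28 * 7.6110 * 3.9232 = 38.2205

38.2205 units


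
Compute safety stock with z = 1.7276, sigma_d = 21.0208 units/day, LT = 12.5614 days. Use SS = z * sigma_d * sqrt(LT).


sqrt(LT) = sqrt(12.5614) = 3.5442
SS = 1.7276 * 21.0208 * 3.5442 = 128.7098

128.7098 units


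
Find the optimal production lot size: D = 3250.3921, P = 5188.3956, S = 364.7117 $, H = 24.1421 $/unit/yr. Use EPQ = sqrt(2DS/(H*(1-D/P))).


1 - D/P = 1 - 0.6265 = 0.3735
H*(1-D/P) = 9.0177
2DS = 2370912.0569
EPQ = sqrt(262917.1561) = 512.7545

512.7545 units


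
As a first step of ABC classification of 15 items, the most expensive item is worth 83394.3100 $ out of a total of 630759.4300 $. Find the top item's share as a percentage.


Top item = 83394.3100
Total = 630759.4300
Percentage = 83394.3100 / 630759.4300 * 100 = 13.2213

13.2213%


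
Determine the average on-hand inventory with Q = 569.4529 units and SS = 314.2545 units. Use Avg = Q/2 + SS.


Q/2 = 284.7264
Avg = 284.7264 + 314.2545 = 598.9810

598.9810 units


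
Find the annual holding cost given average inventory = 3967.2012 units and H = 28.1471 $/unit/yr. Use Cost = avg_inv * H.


Cost = 3967.2012 * 28.1471 = 111665.2089

111665.2089 $/yr


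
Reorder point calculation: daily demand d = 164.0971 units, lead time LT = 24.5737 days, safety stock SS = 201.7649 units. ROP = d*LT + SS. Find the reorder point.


d*LT = 164.0971 * 24.5737 = 4032.4729
ROP = 4032.4729 + 201.7649 = 4234.2378

4234.2378 units


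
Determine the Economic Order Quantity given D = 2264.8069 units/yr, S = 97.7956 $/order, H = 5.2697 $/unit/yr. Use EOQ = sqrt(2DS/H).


2*D*S = 2 * 2264.8069 * 97.7956 = 442976.2993
2*D*S/H = 84061.0090
EOQ = sqrt(84061.0090) = 289.9328

289.9328 units


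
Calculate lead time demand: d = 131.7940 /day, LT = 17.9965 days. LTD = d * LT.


LTD = 131.7940 * 17.9965 = 2371.8307

2371.8307 units


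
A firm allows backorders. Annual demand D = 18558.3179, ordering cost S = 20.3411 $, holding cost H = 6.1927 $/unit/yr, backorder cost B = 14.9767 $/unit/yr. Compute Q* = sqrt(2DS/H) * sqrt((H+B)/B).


sqrt(2DS/H) = 349.1656
sqrt((H+B)/B) = 1.1889
Q* = 349.1656 * 1.1889 = 415.1239

415.1239 units


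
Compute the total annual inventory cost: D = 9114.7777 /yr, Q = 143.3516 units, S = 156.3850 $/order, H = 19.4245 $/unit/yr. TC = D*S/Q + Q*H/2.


Ordering cost = D*S/Q = 9943.4852
Holding cost = Q*H/2 = 1392.2666
TC = 9943.4852 + 1392.2666 = 11335.7518

11335.7518 $/yr


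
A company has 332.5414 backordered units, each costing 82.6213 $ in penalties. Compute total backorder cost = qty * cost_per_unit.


Total = 332.5414 * 82.6213 = 27475.0028

27475.0028 $


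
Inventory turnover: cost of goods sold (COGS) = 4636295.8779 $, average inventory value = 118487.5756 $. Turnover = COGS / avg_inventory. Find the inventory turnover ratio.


Turnover = 4636295.8779 / 118487.5756 = 39.1290

39.1290


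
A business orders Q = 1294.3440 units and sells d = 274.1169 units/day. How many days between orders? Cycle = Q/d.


Cycle = 1294.3440 / 274.1169 = 4.7219

4.7219 days


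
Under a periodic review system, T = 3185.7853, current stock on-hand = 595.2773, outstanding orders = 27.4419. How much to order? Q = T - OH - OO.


Inventory position = OH + OO = 595.2773 + 27.4419 = 622.7192
Q = 3185.7853 - 622.7192 = 2563.0661

2563.0661 units


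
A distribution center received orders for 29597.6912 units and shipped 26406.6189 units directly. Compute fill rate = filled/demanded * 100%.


FR = 26406.6189 / 29597.6912 * 100 = 89.2185

89.2185%


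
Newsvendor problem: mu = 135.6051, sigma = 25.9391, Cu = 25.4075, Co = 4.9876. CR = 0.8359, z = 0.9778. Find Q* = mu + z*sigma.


CR = Cu/(Cu+Co) = 25.4075/(25.4075+4.9876) = 0.8359
z = 0.9778
Q* = 135.6051 + 0.9778 * 25.9391 = 160.9684

160.9684 units


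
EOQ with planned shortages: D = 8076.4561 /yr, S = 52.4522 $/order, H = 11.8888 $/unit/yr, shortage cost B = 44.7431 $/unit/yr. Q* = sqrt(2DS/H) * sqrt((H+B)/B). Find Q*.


sqrt(2DS/H) = 266.9551
sqrt((H+B)/B) = 1.1250
Q* = 266.9551 * 1.1250 = 300.3349

300.3349 units


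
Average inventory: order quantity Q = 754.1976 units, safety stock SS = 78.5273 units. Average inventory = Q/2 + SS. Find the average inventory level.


Q/2 = 377.0988
Avg = 377.0988 + 78.5273 = 455.6261

455.6261 units


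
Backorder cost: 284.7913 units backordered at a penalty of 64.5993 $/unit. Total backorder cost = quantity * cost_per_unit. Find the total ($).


Total = 284.7913 * 64.5993 = 18397.3186

18397.3186 $


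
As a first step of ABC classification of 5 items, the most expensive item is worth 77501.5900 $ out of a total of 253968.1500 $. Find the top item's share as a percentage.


Top item = 77501.5900
Total = 253968.1500
Percentage = 77501.5900 / 253968.1500 * 100 = 30.5163

30.5163%


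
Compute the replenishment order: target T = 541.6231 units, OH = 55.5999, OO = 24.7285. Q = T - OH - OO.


Inventory position = OH + OO = 55.5999 + 24.7285 = 80.3284
Q = 541.6231 - 80.3284 = 461.2947

461.2947 units


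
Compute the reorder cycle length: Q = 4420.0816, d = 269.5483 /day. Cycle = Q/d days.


Cycle = 4420.0816 / 269.5483 = 16.3981

16.3981 days


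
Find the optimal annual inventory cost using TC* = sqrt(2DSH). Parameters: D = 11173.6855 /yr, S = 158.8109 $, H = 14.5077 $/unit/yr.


2*D*S*H = 51487915.8136
TC* = sqrt(51487915.8136) = 7175.5081

7175.5081 $/yr


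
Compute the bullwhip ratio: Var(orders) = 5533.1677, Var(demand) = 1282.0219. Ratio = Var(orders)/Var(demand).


BW = 5533.1677 / 1282.0219 = 4.3160

4.3160


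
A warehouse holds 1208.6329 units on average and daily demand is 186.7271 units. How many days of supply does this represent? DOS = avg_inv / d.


DOS = 1208.6329 / 186.7271 = 6.4727

6.4727 days


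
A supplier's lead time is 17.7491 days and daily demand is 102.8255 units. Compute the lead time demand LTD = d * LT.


LTD = 102.8255 * 17.7491 = 1825.0601

1825.0601 units


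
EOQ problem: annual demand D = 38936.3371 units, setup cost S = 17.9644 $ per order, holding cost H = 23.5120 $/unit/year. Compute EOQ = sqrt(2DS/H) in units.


2*D*S = 2 * 38936.3371 * 17.9644 = 1398935.8684
2*D*S/H = 59498.8035
EOQ = sqrt(59498.8035) = 243.9238

243.9238 units


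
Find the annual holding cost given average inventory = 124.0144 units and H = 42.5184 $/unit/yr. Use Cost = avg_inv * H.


Cost = 124.0144 * 42.5184 = 5272.8939

5272.8939 $/yr


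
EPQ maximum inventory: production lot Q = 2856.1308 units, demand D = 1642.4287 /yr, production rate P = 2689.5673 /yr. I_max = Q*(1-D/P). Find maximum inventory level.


D/P = 0.6107
1 - D/P = 0.3893
I_max = 2856.1308 * 0.3893 = 1111.9873

1111.9873 units


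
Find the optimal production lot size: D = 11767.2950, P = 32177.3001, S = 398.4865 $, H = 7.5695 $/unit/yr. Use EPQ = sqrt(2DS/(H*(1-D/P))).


1 - D/P = 1 - 0.3657 = 0.6343
H*(1-D/P) = 4.8013
2DS = 9378216.3980
EPQ = sqrt(1953257.6957) = 1397.5900

1397.5900 units


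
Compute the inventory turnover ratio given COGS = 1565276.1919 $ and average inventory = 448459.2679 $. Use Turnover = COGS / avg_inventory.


Turnover = 1565276.1919 / 448459.2679 = 3.4903

3.4903


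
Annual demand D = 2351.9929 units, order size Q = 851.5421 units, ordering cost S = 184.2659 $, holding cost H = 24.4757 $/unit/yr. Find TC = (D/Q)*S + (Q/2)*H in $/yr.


Ordering cost = D*S/Q = 508.9497
Holding cost = Q*H/2 = 10421.0445
TC = 508.9497 + 10421.0445 = 10929.9942

10929.9942 $/yr


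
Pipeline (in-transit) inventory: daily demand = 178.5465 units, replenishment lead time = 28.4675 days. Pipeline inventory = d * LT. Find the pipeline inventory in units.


Pipeline = 178.5465 * 28.4675 = 5082.7725

5082.7725 units


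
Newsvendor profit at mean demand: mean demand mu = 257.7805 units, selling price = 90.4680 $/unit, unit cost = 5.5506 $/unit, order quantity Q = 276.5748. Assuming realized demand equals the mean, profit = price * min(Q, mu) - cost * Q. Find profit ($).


Sales at mu = min(276.5748, 257.7805) = 257.7805
Revenue = 90.4680 * 257.7805 = 23320.8863
Total cost = 5.5506 * 276.5748 = 1535.1561
Profit = 23320.8863 - 1535.1561 = 21785.7302

21785.7302 $


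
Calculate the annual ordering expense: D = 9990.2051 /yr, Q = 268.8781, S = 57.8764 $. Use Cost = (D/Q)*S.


Number of orders = D/Q = 37.1551
Cost = 37.1551 * 57.8764 = 2150.4061

2150.4061 $/yr


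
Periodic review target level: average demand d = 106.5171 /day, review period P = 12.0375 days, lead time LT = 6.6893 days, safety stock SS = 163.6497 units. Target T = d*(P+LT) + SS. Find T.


P + LT = 18.7268
d*(P+LT) = 106.5171 * 18.7268 = 1994.7244
T = 1994.7244 + 163.6497 = 2158.3741

2158.3741 units


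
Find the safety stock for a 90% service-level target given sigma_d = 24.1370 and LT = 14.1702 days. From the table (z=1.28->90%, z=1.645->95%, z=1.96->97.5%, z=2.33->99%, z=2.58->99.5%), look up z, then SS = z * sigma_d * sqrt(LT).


From the table, SL = 90% corresponds to z = 1.28
sqrt(LT) = sqrt(14.1702) = 3.7643
SS = 1.28 * 24.1370 * 3.7643 = 116.3004

116.3004 units


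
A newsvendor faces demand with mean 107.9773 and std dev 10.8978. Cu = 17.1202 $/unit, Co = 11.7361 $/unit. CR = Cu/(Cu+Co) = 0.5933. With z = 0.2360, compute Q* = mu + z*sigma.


CR = Cu/(Cu+Co) = 17.1202/(17.1202+11.7361) = 0.5933
z = 0.2360
Q* = 107.9773 + 0.2360 * 10.8978 = 110.5492

110.5492 units


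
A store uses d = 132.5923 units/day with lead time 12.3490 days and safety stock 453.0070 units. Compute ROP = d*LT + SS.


d*LT = 132.5923 * 12.3490 = 1637.3823
ROP = 1637.3823 + 453.0070 = 2090.3893

2090.3893 units


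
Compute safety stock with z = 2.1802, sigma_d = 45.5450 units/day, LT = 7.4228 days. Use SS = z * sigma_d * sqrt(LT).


sqrt(LT) = sqrt(7.4228) = 2.7245
SS = 2.1802 * 45.5450 * 2.7245 = 270.5334

270.5334 units


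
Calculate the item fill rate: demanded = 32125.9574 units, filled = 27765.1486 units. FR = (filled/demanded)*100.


FR = 27765.1486 / 32125.9574 * 100 = 86.4259

86.4259%


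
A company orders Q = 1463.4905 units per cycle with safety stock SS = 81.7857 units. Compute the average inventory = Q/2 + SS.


Q/2 = 731.7453
Avg = 731.7453 + 81.7857 = 813.5310

813.5310 units


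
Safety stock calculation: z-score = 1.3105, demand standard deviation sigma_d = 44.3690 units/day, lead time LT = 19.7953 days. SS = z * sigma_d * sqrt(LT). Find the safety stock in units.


sqrt(LT) = sqrt(19.7953) = 4.4492
SS = 1.3105 * 44.3690 * 4.4492 = 258.7008

258.7008 units


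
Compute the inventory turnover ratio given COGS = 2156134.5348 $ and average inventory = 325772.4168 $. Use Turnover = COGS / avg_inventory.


Turnover = 2156134.5348 / 325772.4168 = 6.6185

6.6185


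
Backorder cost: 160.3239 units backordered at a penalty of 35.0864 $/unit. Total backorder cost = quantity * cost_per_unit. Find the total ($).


Total = 160.3239 * 35.0864 = 5625.1885

5625.1885 $


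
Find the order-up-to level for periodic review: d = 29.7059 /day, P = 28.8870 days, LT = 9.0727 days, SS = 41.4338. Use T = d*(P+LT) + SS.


P + LT = 37.9597
d*(P+LT) = 29.7059 * 37.9597 = 1127.6271
T = 1127.6271 + 41.4338 = 1169.0609

1169.0609 units


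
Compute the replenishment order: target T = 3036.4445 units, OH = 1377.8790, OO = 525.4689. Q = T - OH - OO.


Inventory position = OH + OO = 1377.8790 + 525.4689 = 1903.3479
Q = 3036.4445 - 1903.3479 = 1133.0966

1133.0966 units


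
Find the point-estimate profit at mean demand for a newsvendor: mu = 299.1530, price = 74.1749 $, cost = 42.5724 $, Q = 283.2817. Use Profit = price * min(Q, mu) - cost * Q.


Sales at mu = min(283.2817, 299.1530) = 283.2817
Revenue = 74.1749 * 283.2817 = 21012.3918
Total cost = 42.5724 * 283.2817 = 12059.9818
Profit = 21012.3918 - 12059.9818 = 8952.4099

8952.4099 $


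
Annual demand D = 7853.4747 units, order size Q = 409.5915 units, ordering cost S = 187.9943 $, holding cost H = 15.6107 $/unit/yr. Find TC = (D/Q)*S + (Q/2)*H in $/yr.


Ordering cost = D*S/Q = 3604.5877
Holding cost = Q*H/2 = 3197.0050
TC = 3604.5877 + 3197.0050 = 6801.5927

6801.5927 $/yr


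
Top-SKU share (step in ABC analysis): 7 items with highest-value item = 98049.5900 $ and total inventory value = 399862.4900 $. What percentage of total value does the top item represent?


Top item = 98049.5900
Total = 399862.4900
Percentage = 98049.5900 / 399862.4900 * 100 = 24.5208

24.5208%


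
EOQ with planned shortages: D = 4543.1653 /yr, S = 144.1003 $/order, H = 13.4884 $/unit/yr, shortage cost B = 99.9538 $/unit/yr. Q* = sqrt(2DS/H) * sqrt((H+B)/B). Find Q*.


sqrt(2DS/H) = 311.5634
sqrt((H+B)/B) = 1.0653
Q* = 311.5634 * 1.0653 = 331.9206

331.9206 units


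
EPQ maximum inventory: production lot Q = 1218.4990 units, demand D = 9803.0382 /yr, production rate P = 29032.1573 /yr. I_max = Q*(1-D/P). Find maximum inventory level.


D/P = 0.3377
1 - D/P = 0.6623
I_max = 1218.4990 * 0.6623 = 807.0590

807.0590 units


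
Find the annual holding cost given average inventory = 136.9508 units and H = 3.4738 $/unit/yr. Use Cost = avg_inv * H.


Cost = 136.9508 * 3.4738 = 475.7397

475.7397 $/yr


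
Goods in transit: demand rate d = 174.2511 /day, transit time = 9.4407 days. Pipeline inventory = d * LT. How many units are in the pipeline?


Pipeline = 174.2511 * 9.4407 = 1645.0524

1645.0524 units


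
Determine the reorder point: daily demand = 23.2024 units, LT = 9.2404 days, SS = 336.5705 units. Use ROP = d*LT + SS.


d*LT = 23.2024 * 9.2404 = 214.3995
ROP = 214.3995 + 336.5705 = 550.9700

550.9700 units


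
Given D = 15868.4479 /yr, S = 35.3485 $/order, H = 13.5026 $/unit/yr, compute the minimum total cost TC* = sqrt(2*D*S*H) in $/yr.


2*D*S*H = 15147914.2403
TC* = sqrt(15147914.2403) = 3892.0321

3892.0321 $/yr


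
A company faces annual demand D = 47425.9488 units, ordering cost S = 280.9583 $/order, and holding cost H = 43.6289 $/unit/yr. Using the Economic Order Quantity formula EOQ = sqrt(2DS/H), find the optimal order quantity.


2*D*S = 2 * 47425.9488 * 280.9583 = 26649427.9015
2*D*S/H = 610820.5318
EOQ = sqrt(610820.5318) = 781.5501

781.5501 units


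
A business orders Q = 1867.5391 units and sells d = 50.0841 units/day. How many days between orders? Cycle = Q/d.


Cycle = 1867.5391 / 50.0841 = 37.2881

37.2881 days


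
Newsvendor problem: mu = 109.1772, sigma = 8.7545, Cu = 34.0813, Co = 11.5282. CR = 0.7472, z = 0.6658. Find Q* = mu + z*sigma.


CR = Cu/(Cu+Co) = 34.0813/(34.0813+11.5282) = 0.7472
z = 0.6658
Q* = 109.1772 + 0.6658 * 8.7545 = 115.0059

115.0059 units


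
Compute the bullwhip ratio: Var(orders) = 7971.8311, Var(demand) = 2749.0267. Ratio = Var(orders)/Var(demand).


BW = 7971.8311 / 2749.0267 = 2.8999

2.8999


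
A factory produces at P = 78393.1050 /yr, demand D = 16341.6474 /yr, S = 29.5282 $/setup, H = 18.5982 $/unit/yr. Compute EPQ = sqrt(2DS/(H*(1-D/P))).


1 - D/P = 1 - 0.2085 = 0.7915
H*(1-D/P) = 14.7213
2DS = 965078.8655
EPQ = sqrt(65556.8036) = 256.0406

256.0406 units


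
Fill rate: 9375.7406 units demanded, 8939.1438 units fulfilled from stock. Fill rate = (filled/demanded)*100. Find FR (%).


FR = 8939.1438 / 9375.7406 * 100 = 95.3433

95.3433%


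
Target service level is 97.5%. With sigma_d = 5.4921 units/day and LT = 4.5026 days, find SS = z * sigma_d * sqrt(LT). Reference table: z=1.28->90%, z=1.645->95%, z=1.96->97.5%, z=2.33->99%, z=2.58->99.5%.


From the table, SL = 97.5% corresponds to z = 1.96
sqrt(LT) = sqrt(4.5026) = 2.1219
SS = 1.96 * 5.4921 * 2.1219 = 22.8416

22.8416 units


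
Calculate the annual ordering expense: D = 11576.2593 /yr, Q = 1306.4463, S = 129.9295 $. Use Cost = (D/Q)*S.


Number of orders = D/Q = 8.8609
Cost = 8.8609 * 129.9295 = 1151.2893

1151.2893 $/yr


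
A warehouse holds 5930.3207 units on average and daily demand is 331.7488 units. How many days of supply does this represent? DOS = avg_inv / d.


DOS = 5930.3207 / 331.7488 = 17.8759

17.8759 days


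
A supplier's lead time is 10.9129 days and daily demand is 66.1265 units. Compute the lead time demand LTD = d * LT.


LTD = 66.1265 * 10.9129 = 721.6319

721.6319 units


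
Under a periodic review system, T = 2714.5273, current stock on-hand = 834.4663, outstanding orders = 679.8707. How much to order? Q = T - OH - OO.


Inventory position = OH + OO = 834.4663 + 679.8707 = 1514.3370
Q = 2714.5273 - 1514.3370 = 1200.1903

1200.1903 units


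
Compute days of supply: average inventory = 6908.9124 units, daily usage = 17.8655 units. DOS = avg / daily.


DOS = 6908.9124 / 17.8655 = 386.7181

386.7181 days


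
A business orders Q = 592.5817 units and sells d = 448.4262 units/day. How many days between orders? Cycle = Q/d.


Cycle = 592.5817 / 448.4262 = 1.3215

1.3215 days


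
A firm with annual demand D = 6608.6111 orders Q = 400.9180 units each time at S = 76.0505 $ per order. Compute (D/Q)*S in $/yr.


Number of orders = D/Q = 16.4837
Cost = 16.4837 * 76.0505 = 1253.5934

1253.5934 $/yr


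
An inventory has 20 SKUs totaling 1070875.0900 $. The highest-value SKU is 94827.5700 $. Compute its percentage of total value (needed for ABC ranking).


Top item = 94827.5700
Total = 1070875.0900
Percentage = 94827.5700 / 1070875.0900 * 100 = 8.8551

8.8551%


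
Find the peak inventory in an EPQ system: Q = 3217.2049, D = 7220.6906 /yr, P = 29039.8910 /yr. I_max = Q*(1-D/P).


D/P = 0.2486
1 - D/P = 0.7514
I_max = 3217.2049 * 0.7514 = 2417.2556

2417.2556 units


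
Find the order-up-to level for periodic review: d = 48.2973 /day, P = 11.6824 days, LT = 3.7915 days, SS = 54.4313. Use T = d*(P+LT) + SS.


P + LT = 15.4739
d*(P+LT) = 48.2973 * 15.4739 = 747.3476
T = 747.3476 + 54.4313 = 801.7789

801.7789 units


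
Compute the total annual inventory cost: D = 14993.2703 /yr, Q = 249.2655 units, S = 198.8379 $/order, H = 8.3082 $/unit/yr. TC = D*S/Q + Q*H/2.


Ordering cost = D*S/Q = 11960.0602
Holding cost = Q*H/2 = 1035.4738
TC = 11960.0602 + 1035.4738 = 12995.5340

12995.5340 $/yr


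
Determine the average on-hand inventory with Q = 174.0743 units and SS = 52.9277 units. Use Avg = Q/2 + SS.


Q/2 = 87.0371
Avg = 87.0371 + 52.9277 = 139.9649

139.9649 units


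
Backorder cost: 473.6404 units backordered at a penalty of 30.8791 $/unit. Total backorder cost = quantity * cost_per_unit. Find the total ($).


Total = 473.6404 * 30.8791 = 14625.5893

14625.5893 $


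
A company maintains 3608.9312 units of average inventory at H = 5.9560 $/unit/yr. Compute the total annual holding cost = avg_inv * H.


Cost = 3608.9312 * 5.9560 = 21494.7942

21494.7942 $/yr


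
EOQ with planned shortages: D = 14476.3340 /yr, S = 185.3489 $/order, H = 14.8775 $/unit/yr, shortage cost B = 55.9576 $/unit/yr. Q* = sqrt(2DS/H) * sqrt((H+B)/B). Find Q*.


sqrt(2DS/H) = 600.5848
sqrt((H+B)/B) = 1.1251
Q* = 600.5848 * 1.1251 = 675.7235

675.7235 units


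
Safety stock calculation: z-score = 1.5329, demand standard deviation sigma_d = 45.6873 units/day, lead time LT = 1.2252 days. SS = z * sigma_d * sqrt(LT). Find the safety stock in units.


sqrt(LT) = sqrt(1.2252) = 1.1069
SS = 1.5329 * 45.6873 * 1.1069 = 77.5198

77.5198 units


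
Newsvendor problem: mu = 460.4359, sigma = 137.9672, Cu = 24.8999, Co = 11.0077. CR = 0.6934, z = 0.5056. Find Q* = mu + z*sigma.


CR = Cu/(Cu+Co) = 24.8999/(24.8999+11.0077) = 0.6934
z = 0.5056
Q* = 460.4359 + 0.5056 * 137.9672 = 530.1921

530.1921 units


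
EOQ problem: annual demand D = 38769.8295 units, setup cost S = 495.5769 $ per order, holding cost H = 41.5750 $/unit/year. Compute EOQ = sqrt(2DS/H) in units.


2*D*S = 2 * 38769.8295 * 495.5769 = 38426863.8343
2*D*S/H = 924278.1439
EOQ = sqrt(924278.1439) = 961.3939

961.3939 units


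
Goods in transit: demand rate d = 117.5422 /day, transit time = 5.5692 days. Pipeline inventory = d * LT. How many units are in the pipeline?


Pipeline = 117.5422 * 5.5692 = 654.6160

654.6160 units


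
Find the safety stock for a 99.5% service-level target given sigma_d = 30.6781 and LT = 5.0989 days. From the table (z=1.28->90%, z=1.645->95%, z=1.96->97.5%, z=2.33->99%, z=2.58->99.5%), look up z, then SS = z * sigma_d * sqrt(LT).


From the table, SL = 99.5% corresponds to z = 2.58
sqrt(LT) = sqrt(5.0989) = 2.2581
SS = 2.58 * 30.6781 * 2.2581 = 178.7255

178.7255 units


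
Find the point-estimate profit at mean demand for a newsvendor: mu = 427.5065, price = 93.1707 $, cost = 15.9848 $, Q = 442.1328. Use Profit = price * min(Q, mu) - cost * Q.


Sales at mu = min(442.1328, 427.5065) = 427.5065
Revenue = 93.1707 * 427.5065 = 39831.0799
Total cost = 15.9848 * 442.1328 = 7067.4044
Profit = 39831.0799 - 7067.4044 = 32763.6755

32763.6755 $


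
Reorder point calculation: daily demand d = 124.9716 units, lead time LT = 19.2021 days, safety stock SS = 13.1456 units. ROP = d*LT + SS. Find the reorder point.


d*LT = 124.9716 * 19.2021 = 2399.7172
ROP = 2399.7172 + 13.1456 = 2412.8628

2412.8628 units


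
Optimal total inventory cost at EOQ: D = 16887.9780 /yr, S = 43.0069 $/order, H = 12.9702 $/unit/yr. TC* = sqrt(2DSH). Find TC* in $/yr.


2*D*S*H = 18840501.6522
TC* = sqrt(18840501.6522) = 4340.5647

4340.5647 $/yr


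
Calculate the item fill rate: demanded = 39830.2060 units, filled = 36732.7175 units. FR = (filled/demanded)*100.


FR = 36732.7175 / 39830.2060 * 100 = 92.2233

92.2233%


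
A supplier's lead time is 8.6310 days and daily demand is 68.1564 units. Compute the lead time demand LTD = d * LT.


LTD = 68.1564 * 8.6310 = 588.2579

588.2579 units


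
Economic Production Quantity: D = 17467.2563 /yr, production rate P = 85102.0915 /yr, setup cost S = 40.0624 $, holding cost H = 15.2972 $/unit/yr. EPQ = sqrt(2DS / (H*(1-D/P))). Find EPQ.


1 - D/P = 1 - 0.2053 = 0.7947
H*(1-D/P) = 12.1574
2DS = 1399560.4176
EPQ = sqrt(115119.6615) = 339.2929

339.2929 units


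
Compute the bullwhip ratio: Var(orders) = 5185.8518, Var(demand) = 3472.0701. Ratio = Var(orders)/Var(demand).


BW = 5185.8518 / 3472.0701 = 1.4936

1.4936


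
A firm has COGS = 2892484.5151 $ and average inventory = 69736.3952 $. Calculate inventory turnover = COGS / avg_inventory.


Turnover = 2892484.5151 / 69736.3952 = 41.4774

41.4774


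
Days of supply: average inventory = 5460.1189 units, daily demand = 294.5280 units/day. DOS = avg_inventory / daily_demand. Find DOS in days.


DOS = 5460.1189 / 294.5280 = 18.5385

18.5385 days


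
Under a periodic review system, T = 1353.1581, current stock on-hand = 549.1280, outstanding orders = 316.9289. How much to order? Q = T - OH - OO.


Inventory position = OH + OO = 549.1280 + 316.9289 = 866.0569
Q = 1353.1581 - 866.0569 = 487.1012

487.1012 units


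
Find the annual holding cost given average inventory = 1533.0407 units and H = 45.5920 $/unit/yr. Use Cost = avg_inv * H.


Cost = 1533.0407 * 45.5920 = 69894.3916

69894.3916 $/yr


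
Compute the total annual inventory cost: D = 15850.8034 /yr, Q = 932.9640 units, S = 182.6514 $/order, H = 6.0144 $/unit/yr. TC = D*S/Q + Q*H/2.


Ordering cost = D*S/Q = 3103.1974
Holding cost = Q*H/2 = 2805.6093
TC = 3103.1974 + 2805.6093 = 5908.8067

5908.8067 $/yr


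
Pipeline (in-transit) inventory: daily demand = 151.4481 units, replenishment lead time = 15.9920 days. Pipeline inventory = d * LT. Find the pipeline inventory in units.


Pipeline = 151.4481 * 15.9920 = 2421.9580

2421.9580 units


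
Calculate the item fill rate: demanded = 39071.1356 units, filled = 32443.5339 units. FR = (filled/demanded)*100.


FR = 32443.5339 / 39071.1356 * 100 = 83.0371

83.0371%


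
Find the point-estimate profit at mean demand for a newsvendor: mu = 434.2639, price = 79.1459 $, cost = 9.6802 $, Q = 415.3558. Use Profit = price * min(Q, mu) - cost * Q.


Sales at mu = min(415.3558, 434.2639) = 415.3558
Revenue = 79.1459 * 415.3558 = 32873.7086
Total cost = 9.6802 * 415.3558 = 4020.7272
Profit = 32873.7086 - 4020.7272 = 28852.9814

28852.9814 $


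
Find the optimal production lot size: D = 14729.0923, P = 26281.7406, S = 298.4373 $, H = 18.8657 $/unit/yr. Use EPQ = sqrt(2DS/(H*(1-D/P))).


1 - D/P = 1 - 0.5604 = 0.4396
H*(1-D/P) = 8.2928
2DS = 8791421.0749
EPQ = sqrt(1060129.0365) = 1029.6257

1029.6257 units


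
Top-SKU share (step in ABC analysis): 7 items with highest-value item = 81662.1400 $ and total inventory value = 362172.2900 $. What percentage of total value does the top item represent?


Top item = 81662.1400
Total = 362172.2900
Percentage = 81662.1400 / 362172.2900 * 100 = 22.5479

22.5479%


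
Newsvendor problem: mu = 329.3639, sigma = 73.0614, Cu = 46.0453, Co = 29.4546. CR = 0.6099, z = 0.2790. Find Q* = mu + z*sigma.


CR = Cu/(Cu+Co) = 46.0453/(46.0453+29.4546) = 0.6099
z = 0.2790
Q* = 329.3639 + 0.2790 * 73.0614 = 349.7480

349.7480 units


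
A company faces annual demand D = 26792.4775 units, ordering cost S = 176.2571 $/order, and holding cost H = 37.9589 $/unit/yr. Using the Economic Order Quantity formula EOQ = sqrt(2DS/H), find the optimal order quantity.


2*D*S = 2 * 26792.4775 * 176.2571 = 9444728.7719
2*D*S/H = 248814.6066
EOQ = sqrt(248814.6066) = 498.8132

498.8132 units


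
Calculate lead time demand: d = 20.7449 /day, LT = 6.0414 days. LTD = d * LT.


LTD = 20.7449 * 6.0414 = 125.3282

125.3282 units


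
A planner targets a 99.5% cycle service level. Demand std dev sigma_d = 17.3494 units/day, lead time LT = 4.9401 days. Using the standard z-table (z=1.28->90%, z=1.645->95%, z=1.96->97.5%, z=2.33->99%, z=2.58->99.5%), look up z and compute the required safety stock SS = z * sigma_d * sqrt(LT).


From the table, SL = 99.5% corresponds to z = 2.58
sqrt(LT) = sqrt(4.9401) = 2.2226
SS = 2.58 * 17.3494 * 2.2226 = 99.4883

99.4883 units


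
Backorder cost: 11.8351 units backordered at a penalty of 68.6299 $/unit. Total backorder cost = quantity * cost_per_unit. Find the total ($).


Total = 11.8351 * 68.6299 = 812.2417

812.2417 $


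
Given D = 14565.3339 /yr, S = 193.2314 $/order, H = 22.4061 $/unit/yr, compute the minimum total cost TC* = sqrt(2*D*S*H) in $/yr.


2*D*S*H = 126123034.4255
TC* = sqrt(126123034.4255) = 11230.4512

11230.4512 $/yr


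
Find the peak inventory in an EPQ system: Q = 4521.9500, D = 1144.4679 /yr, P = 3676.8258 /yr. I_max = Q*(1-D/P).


D/P = 0.3113
1 - D/P = 0.6887
I_max = 4521.9500 * 0.6887 = 3114.4244

3114.4244 units


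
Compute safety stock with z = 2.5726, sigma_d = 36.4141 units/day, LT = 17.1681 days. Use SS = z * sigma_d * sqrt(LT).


sqrt(LT) = sqrt(17.1681) = 4.1434
SS = 2.5726 * 36.4141 * 4.1434 = 388.1530

388.1530 units


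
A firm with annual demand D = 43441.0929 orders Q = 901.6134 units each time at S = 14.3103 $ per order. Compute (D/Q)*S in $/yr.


Number of orders = D/Q = 48.1815
Cost = 48.1815 * 14.3103 = 689.4918

689.4918 $/yr


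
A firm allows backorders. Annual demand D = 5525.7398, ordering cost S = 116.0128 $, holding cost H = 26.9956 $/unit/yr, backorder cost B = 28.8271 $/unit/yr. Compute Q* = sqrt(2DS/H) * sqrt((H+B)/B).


sqrt(2DS/H) = 217.9298
sqrt((H+B)/B) = 1.3916
Q* = 217.9298 * 1.3916 = 303.2645

303.2645 units


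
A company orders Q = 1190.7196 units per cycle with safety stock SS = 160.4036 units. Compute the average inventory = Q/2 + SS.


Q/2 = 595.3598
Avg = 595.3598 + 160.4036 = 755.7634

755.7634 units


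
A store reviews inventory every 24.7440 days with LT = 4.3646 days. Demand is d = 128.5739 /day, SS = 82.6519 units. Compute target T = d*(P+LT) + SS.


P + LT = 29.1086
d*(P+LT) = 128.5739 * 29.1086 = 3742.6062
T = 3742.6062 + 82.6519 = 3825.2581

3825.2581 units


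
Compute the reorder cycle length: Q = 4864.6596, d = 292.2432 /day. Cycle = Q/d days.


Cycle = 4864.6596 / 292.2432 = 16.6459

16.6459 days


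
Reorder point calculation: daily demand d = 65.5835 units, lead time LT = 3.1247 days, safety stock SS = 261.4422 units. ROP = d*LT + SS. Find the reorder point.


d*LT = 65.5835 * 3.1247 = 204.9288
ROP = 204.9288 + 261.4422 = 466.3710

466.3710 units


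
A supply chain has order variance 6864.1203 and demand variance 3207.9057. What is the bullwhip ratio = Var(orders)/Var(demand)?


BW = 6864.1203 / 3207.9057 = 2.1398

2.1398


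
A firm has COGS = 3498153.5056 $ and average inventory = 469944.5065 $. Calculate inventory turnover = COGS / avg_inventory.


Turnover = 3498153.5056 / 469944.5065 = 7.4438

7.4438


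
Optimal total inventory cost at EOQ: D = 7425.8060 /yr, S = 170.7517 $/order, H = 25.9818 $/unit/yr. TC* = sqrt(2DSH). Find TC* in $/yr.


2*D*S*H = 65888233.8437
TC* = sqrt(65888233.8437) = 8117.1568

8117.1568 $/yr


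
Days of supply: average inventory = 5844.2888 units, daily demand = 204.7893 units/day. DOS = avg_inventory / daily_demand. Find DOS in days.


DOS = 5844.2888 / 204.7893 = 28.5381

28.5381 days


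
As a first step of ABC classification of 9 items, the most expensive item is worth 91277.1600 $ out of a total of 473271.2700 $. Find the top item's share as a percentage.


Top item = 91277.1600
Total = 473271.2700
Percentage = 91277.1600 / 473271.2700 * 100 = 19.2864

19.2864%


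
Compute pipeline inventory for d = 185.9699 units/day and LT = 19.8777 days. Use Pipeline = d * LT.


Pipeline = 185.9699 * 19.8777 = 3696.6539

3696.6539 units


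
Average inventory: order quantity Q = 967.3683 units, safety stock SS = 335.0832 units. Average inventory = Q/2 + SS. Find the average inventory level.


Q/2 = 483.6841
Avg = 483.6841 + 335.0832 = 818.7673

818.7673 units


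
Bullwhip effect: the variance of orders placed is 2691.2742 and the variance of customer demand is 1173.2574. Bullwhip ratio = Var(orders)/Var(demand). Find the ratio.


BW = 2691.2742 / 1173.2574 = 2.2938

2.2938


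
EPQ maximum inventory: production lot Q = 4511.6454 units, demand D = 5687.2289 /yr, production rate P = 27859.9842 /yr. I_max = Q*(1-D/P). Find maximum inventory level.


D/P = 0.2041
1 - D/P = 0.7959
I_max = 4511.6454 * 0.7959 = 3590.6556

3590.6556 units


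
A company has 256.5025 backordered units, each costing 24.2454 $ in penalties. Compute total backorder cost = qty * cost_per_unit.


Total = 256.5025 * 24.2454 = 6219.0057

6219.0057 $


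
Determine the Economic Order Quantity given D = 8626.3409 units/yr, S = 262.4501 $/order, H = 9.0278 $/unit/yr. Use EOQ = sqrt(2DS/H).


2*D*S = 2 * 8626.3409 * 262.4501 = 4527968.0637
2*D*S/H = 501558.3048
EOQ = sqrt(501558.3048) = 708.2078

708.2078 units


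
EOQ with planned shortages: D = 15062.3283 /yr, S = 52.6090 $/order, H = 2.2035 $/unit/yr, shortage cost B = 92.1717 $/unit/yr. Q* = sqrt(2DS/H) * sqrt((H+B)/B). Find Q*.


sqrt(2DS/H) = 848.0756
sqrt((H+B)/B) = 1.0119
Q* = 848.0756 * 1.0119 = 858.1529

858.1529 units


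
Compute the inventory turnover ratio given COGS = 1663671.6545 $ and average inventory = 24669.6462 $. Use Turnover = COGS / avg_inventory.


Turnover = 1663671.6545 / 24669.6462 = 67.4380

67.4380


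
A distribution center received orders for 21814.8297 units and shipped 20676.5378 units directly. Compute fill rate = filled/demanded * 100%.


FR = 20676.5378 / 21814.8297 * 100 = 94.7820

94.7820%


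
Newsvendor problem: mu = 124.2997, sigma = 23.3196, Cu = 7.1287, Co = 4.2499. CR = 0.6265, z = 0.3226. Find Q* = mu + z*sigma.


CR = Cu/(Cu+Co) = 7.1287/(7.1287+4.2499) = 0.6265
z = 0.3226
Q* = 124.2997 + 0.3226 * 23.3196 = 131.8226

131.8226 units


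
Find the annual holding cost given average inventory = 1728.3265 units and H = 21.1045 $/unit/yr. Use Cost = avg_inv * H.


Cost = 1728.3265 * 21.1045 = 36475.4666

36475.4666 $/yr


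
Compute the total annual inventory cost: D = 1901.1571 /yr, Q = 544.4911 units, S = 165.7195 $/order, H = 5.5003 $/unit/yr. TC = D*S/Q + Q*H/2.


Ordering cost = D*S/Q = 578.6299
Holding cost = Q*H/2 = 1497.4322
TC = 578.6299 + 1497.4322 = 2076.0620

2076.0620 $/yr


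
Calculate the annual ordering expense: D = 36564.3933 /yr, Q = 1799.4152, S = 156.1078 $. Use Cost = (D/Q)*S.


Number of orders = D/Q = 20.3202
Cost = 20.3202 * 156.1078 = 3172.1345

3172.1345 $/yr


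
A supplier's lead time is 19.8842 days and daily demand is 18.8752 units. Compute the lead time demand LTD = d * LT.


LTD = 18.8752 * 19.8842 = 375.3183

375.3183 units


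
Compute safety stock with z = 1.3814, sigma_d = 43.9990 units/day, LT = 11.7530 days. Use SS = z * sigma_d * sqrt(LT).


sqrt(LT) = sqrt(11.7530) = 3.4283
SS = 1.3814 * 43.9990 * 3.4283 = 208.3707

208.3707 units


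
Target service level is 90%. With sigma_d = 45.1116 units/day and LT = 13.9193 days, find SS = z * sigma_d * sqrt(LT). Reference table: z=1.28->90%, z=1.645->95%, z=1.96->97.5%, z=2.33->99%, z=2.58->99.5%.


From the table, SL = 90% corresponds to z = 1.28
sqrt(LT) = sqrt(13.9193) = 3.7309
SS = 1.28 * 45.1116 * 3.7309 = 215.4304

215.4304 units


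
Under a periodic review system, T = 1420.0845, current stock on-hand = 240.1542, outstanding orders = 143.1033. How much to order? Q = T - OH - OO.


Inventory position = OH + OO = 240.1542 + 143.1033 = 383.2575
Q = 1420.0845 - 383.2575 = 1036.8270

1036.8270 units


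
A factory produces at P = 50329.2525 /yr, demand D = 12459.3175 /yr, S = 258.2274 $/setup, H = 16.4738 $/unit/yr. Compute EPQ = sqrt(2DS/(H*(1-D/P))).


1 - D/P = 1 - 0.2476 = 0.7524
H*(1-D/P) = 12.3956
2DS = 6434674.3276
EPQ = sqrt(519109.1723) = 720.4923

720.4923 units


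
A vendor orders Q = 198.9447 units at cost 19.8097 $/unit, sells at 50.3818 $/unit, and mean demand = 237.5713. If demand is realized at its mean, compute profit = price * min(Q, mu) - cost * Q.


Sales at mu = min(198.9447, 237.5713) = 198.9447
Revenue = 50.3818 * 198.9447 = 10023.1921
Total cost = 19.8097 * 198.9447 = 3941.0348
Profit = 10023.1921 - 3941.0348 = 6082.1573

6082.1573 $


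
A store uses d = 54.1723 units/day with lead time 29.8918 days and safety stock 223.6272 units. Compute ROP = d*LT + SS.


d*LT = 54.1723 * 29.8918 = 1619.3076
ROP = 1619.3076 + 223.6272 = 1842.9348

1842.9348 units


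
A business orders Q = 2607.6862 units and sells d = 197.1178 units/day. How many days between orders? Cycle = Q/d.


Cycle = 2607.6862 / 197.1178 = 13.2291

13.2291 days


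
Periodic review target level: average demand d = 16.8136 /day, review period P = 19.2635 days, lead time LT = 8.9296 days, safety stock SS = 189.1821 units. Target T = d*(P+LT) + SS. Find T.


P + LT = 28.1931
d*(P+LT) = 16.8136 * 28.1931 = 474.0275
T = 474.0275 + 189.1821 = 663.2096

663.2096 units


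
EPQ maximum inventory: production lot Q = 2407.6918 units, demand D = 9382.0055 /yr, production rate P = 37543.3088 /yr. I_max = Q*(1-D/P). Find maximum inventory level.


D/P = 0.2499
1 - D/P = 0.7501
I_max = 2407.6918 * 0.7501 = 1806.0139

1806.0139 units


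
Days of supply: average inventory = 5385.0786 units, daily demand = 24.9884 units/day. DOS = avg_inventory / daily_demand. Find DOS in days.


DOS = 5385.0786 / 24.9884 = 215.5031

215.5031 days
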